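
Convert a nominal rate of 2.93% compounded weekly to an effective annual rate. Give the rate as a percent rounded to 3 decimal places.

One year is 52 periods at 0.000563462 each: (1 + 0.000563462)^52 ≈ 1.029725.
EAR = 1.029725 − 1 ≈ 2.97250%.

2.972%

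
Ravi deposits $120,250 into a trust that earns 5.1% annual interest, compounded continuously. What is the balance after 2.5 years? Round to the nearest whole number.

$136,602

A = P·e^(rt) = 120,250·e^(0.051·2.5) = 120,250·e^0.1275.
e^0.1275 ≈ 1.13598486824, so A ≈ 136,602.1804.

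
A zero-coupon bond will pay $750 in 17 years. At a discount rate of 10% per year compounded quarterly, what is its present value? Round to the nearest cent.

Periodic rate = 10%/4 = 0.025; 68 periods.
P = 750/(1 + 0.025)^68 ≈ 750/5.36071658 ≈ 139.9067.

$139.91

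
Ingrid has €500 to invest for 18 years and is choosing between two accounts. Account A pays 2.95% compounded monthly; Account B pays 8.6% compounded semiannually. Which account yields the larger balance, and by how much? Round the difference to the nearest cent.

Account B, by €1,426.41

Account A growth factor: (1 + 0.0295/12)^216 ≈ 1.69952429; balance ≈ 849.7621.
Account B growth factor: (1 + 0.043)^36 ≈ 4.552344326; balance ≈ 2,276.1722.
Account B is larger by 1,426.4100.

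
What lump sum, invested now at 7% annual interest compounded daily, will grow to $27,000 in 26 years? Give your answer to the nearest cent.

$4,375.46

Growth factor = (1 + 0.07/365)^9490 ≈ 6.1707815654.
P = 27,000/6.1707815654 ≈ 4,375.4587.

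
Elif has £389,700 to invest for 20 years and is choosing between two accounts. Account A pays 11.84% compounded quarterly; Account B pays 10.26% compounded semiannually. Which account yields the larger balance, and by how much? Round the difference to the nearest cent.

Account A growth factor: (1 + 0.0296)^80 ≈ 10.31532015636; balance ≈ 4,019,880.2649.
Account B growth factor: (1 + 0.0513)^40 ≈ 7.397186638874; balance ≈ 2,882,683.6332.
Account A is larger by 1,137,196.6318.

Account A, by £1,137,196.63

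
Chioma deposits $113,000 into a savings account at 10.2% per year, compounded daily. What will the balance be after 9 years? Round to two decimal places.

$282,946.99

Growth factor = (1 + 0.102/365)^3285 ≈ 2.503955685.
A ≈ 113,000 × 2.503955685 ≈ 282,946.9924.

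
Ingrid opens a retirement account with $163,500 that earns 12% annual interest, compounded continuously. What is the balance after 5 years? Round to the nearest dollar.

A = P·e^(rt) = 163,500·e^(0.12·5) = 163,500·e^0.6.
e^0.6 ≈ 1.82211880039, so A ≈ 297,916.4239.

$297,916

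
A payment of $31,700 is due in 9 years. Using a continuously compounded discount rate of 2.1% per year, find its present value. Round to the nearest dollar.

$26,241

P = A·e^(−rt) = 31,700·e^(−0.189).
e^(−0.189) ≈ 0.82778650669, so P ≈ 26,240.8323.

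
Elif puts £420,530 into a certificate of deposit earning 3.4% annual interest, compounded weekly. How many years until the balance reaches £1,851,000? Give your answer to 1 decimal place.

43.6 years

(1 + 0.000653846)^(52t) = 1,851,000/420,530 = 4.4016.
52t·ln(1 + 0.000653846) = ln(4.4016); 52t = 1.482/0.000653632 ≈ 2267.2764.
t ≈ 43.6015 years.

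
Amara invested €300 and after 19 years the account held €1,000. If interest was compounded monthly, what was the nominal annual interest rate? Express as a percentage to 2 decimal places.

6.35%

The 228-period growth factor is 1,000/300 = 3.33333.
r/12 = 3.33333^(1/228) − 1 ≈ 0.00529455, so r ≈ 12·0.00529455 = 6.35346%.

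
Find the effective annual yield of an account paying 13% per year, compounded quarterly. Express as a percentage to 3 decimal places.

13.648%

One year is 4 periods at 0.0325 each: (1 + 0.0325)^4 ≈ 1.136476.
EAR = 1.136476 − 1 ≈ 13.64759%.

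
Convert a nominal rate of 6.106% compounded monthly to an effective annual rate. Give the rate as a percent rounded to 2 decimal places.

6.28%

EAR = (1 + 6.106%/12)^12 − 1 = (1 + 0.00508833)^12 − 1.
(1 + 0.00508833)^12 ≈ 1.062798, so EAR ≈ 6.27981%.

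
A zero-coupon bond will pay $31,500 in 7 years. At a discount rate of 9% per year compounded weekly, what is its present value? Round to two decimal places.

$16,785.78

Periodic rate = 9%/52 = 0.00173077; 364 periods.
P = 31,500/(1 + 0.09/52)^364 ≈ 31,500/1.8765883784 ≈ 16,785.7802.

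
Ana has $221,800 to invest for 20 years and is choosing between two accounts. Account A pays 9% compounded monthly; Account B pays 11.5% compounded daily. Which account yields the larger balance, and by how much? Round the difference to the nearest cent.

Account B, by $878,642.60

Account A growth factor: (1 + 0.0075)^240 ≈ 6.009151524473; balance ≈ 1,332,829.8081.
Account B growth factor: (1 + 0.115/365)^7300 ≈ 9.970569934863; balance ≈ 2,211,472.4116.
Account B is larger by 878,642.6034.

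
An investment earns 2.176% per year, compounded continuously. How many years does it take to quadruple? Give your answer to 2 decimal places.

63.71 years

e^(0.02176t) = 4, so 0.02176t = ln 4 ≈ 1.3863.
t ≈ 1.3863/0.02176 ≈ 63.7084.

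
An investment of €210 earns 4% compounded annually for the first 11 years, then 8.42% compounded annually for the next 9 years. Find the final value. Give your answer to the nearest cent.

Phase 1: 210·(1 + 0.04)^11 ≈ 323.2854.
Phase 2: 323.2854·(1 + 0.0842)^9 ≈ 669.2227.

€669.22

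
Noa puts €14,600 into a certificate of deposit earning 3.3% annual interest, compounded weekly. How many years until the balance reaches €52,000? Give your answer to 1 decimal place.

38.5 years

We need (1 + 0.000634615)^(52t) = 3.5616, so 52t = ln 3.5616 / ln 1.000635 ≈ 2002.1973.
t ≈ 2002.1973/52 = 38.5038 years.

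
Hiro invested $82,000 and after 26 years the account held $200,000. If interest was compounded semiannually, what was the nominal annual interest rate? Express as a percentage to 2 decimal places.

(1 + r/2)^52 = 200,000/82,000 = 2.43902.
1 + r/2 = 2.43902^(1/52) ≈ 1.017294, so r/2 ≈ 0.017294.
r ≈ 2·0.017294 = 3.45879%.

3.46%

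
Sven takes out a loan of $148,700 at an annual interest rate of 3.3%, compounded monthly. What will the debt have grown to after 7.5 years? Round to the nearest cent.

Periodic rate = 3.3%/12 = 0.00275; periods = 12·7.5 = 90.
A = 148,700·(1 + 0.00275)^90 ≈ 148,700·1.2803843549 ≈ 190,393.1536.

$190,393.15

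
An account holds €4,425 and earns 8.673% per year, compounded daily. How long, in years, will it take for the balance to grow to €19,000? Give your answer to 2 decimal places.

(1 + 0.000237616)^(365t) = 19,000/4,425 = 4.2938.
365t·ln(1 + 0.000237616) = ln(4.2938); 365t = 1.4572/0.000237588 ≈ 6133.1692.
t ≈ 16.8032 years.

16.80 years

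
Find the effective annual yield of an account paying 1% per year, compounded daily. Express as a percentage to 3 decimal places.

1.005%

One year is 365 periods at 0.0000273973 each: (1 + 0.0000273973)^365 ≈ 1.01005.
EAR = 1.01005 − 1 ≈ 1.00500%.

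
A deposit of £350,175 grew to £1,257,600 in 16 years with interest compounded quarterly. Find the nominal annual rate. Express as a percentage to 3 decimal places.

8.071%

(1 + r/4)^64 = 1,257,600/350,175 = 3.59135.
1 + r/4 = 3.59135^(1/64) ≈ 1.020178, so r/4 ≈ 0.0201779.
r ≈ 4·0.0201779 = 8.07115%.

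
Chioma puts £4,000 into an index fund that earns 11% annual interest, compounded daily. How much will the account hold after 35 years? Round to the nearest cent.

£187,863.26

Periodic rate = 11%/365 = 0.00030137; periods = 365·35 = 12775.
A = 4,000·(1 + 0.11/365)^12775 ≈ 4,000·46.9658141969 ≈ 187,863.2568.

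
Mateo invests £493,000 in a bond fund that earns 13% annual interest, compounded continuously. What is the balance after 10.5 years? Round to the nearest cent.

£1,930,451.46

A = P·e^(rt) = 493,000·e^(0.13·10.5) = 493,000·e^1.365.
e^1.365 ≈ 3.915723051993, so A ≈ 1,930,451.4646.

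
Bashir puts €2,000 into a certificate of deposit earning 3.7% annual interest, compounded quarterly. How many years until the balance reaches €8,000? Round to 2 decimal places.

37.64 years

We need (1 + 0.00925)^(4t) = 4, so 4t = ln 4 / ln 1.00925 ≈ 150.5617.
t ≈ 150.5617/4 = 37.6404 years.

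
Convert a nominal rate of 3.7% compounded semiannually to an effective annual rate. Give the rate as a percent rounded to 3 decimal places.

3.734%

One year is 2 periods at 0.0185 each: (1 + 0.0185)^2 ≈ 1.037342.
EAR = 1.037342 − 1 ≈ 3.73423%.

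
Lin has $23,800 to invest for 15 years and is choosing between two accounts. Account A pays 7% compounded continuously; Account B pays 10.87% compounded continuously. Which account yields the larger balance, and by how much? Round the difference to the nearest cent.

Account A growth factor: e^(0.07·15) = e^1.05 ≈ 2.8576511181; balance ≈ 68,012.0966.
Account B growth factor: e^(0.1087·15) = e^1.6305 ≈ 5.10642729399; balance ≈ 121,532.9696.
Account B is larger by 53,520.8730.

Account B, by $53,520.87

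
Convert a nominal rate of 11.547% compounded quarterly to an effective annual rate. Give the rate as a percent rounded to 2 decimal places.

12.06%

One year is 4 periods at 0.0288675 each: (1 + 0.0288675)^4 ≈ 1.120567.
EAR = 1.120567 − 1 ≈ 12.05669%.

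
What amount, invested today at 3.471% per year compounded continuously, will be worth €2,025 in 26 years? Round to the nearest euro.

P = A·e^(−rt) = 2,025·e^(−0.90246).
e^(−0.90246) ≈ 0.4055707276, so P ≈ 821.2807.

€821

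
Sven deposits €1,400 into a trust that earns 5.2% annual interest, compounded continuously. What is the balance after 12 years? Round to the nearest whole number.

€2,613

A = P·e^(rt) = 1,400·e^(0.052·12) = 1,400·e^0.624.
e^0.624 ≈ 1.866378645, so A ≈ 2,612.9301.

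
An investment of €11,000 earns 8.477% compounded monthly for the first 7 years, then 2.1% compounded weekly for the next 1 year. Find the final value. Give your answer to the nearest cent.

After 7 years at 8.477%: 11,000 × 1.8063421983 ≈ 19,869.7642.
Then 1 years at 2.1%: 19,869.7642 × 1.0212177224 ≈ 20,291.3553.

€20,291.36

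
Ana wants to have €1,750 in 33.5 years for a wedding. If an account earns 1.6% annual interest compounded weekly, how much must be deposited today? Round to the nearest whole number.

€1,024

Growth factor = (1 + 0.016/52)^1742 ≈ 1.70901564.
P = 1,750/1.70901564 ≈ 1,023.9813.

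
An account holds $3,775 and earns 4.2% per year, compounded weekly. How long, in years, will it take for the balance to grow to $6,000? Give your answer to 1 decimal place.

11.0 years

We need (1 + 0.000807692)^(52t) = 1.5894, so 52t = ln 1.5894 / ln 1.000808 ≈ 573.9143.
t ≈ 573.9143/52 = 11.0368 years.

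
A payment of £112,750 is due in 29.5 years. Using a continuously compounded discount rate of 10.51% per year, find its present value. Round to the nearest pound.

P = A·e^(−rt) = 112,750·e^(−3.10045).
e^(−3.10045) ≈ 0.045028934813, so P ≈ 5,077.0124.

£5,077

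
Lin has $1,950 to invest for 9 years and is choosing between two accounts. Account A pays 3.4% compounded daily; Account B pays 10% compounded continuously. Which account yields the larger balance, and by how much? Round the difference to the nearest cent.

Account B, by $2,148.20

A: (1 + 0.034/365)^3285 ≈ 1.357962954, so 1,950 × 1.357962954 ≈ 2,648.0278.
B: e^(0.1·9) = e^0.9 ≈ 2.459603111, so 1,950 × 2.459603111 ≈ 4,796.2261.
Difference ≈ 2,148.1983 in favor of B.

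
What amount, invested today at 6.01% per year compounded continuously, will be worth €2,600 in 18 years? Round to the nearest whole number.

P = A·e^(−rt) = 2,600·e^(−1.0818).
e^(−1.0818) ≈ 0.3389848035, so P ≈ 881.3605.

€881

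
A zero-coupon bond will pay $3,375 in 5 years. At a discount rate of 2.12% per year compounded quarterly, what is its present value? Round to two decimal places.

$3,036.41

Growth factor = (1 + 0.0053)^20 ≈ 1.111510708.
P = 3,375/1.111510708 ≈ 3,036.4080.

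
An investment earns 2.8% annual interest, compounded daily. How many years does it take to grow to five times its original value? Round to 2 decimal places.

57.48 years

(1 + 0.0000767123)^(365t) = 5.
365t = ln 5 / ln(1 + 0.0000767123) ≈ 1.6094/7.67094e-05 ≈ 20980.9775.
t ≈ 57.4821.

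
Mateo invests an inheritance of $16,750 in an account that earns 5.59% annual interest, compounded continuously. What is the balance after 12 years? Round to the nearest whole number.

$32,760

A = P·e^(rt) = 16,750·e^(0.0559·12) = 16,750·e^0.6708.
e^0.6708 ≈ 1.955801336, so A ≈ 32,759.6724.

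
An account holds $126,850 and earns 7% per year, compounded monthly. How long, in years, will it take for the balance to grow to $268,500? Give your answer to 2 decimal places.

10.74 years

We need (1 + 0.00583333)^(12t) = 2.1167, so 12t = ln 2.1167 / ln 1.005833 ≈ 128.9195.
t ≈ 128.9195/12 = 10.7433 years.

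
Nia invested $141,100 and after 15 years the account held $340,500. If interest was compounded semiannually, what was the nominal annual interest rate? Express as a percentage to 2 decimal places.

(1 + r/2)^30 = 340,500/141,100 = 2.41318.
1 + r/2 = 2.41318^(1/30) ≈ 1.0298, so r/2 ≈ 0.0298003.
r ≈ 2·0.0298003 = 5.96005%.

5.96%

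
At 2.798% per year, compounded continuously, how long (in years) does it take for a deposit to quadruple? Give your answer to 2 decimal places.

e^(0.02798t) = 4, so 0.02798t = ln 4 ≈ 1.3863.
t ≈ 1.3863/0.02798 ≈ 49.5459.

49.55 years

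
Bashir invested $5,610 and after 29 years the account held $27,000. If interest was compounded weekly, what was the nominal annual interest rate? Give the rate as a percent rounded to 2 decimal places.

(1 + r/52)^1508 = 27,000/5,610 = 4.81283.
1 + r/52 = 4.81283^(1/1508) ≈ 1.001043, so r/52 ≈ 0.00104251.
r ≈ 52·0.00104251 = 5.42105%.

5.42%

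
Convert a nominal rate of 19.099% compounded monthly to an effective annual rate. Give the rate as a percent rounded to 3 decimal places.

EAR = (1 + 19.099%/12)^12 − 1 = (1 + 0.0159158)^12 − 1.
(1 + 0.0159158)^12 ≈ 1.208628, so EAR ≈ 20.86283%.

20.863%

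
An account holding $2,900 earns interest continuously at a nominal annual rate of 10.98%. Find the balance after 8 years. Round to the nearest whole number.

$6,980

A = P·e^(rt) = 2,900·e^(0.1098·8) = 2,900·e^0.8784.
e^0.8784 ≈ 2.407045351, so A ≈ 6,980.4315.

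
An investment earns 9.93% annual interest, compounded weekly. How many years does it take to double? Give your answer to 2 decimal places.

6.99 years

(1 + 0.00190962)^(52t) = 2.
52t = ln 2 / ln(1 + 0.00190962) ≈ 0.69315/0.00190779 ≈ 363.3238.
t ≈ 6.9870.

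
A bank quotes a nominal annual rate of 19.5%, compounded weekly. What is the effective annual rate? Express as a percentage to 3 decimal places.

21.487%

EAR = (1 + 19.5%/52)^52 − 1 = (1 + 0.00375)^52 − 1.
(1 + 0.00375)^52 ≈ 1.214868, so EAR ≈ 21.48678%.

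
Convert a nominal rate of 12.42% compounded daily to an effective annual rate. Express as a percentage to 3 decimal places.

13.222%

One year is 365 periods at 0.000340274 each: (1 + 0.000340274)^365 ≈ 1.132218.
EAR = 1.132218 − 1 ≈ 13.22184%.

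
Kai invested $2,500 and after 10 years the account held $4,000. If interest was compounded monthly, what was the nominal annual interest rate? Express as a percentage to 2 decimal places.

(1 + r/12)^120 = 4,000/2,500 = 1.6.
1 + r/12 = 1.6^(1/120) ≈ 1.003924, so r/12 ≈ 0.00392438.
r ≈ 12·0.00392438 = 4.70925%.

4.71%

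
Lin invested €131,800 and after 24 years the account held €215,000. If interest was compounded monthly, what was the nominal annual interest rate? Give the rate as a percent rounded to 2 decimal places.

(1 + r/12)^288 = 215,000/131,800 = 1.63126.
1 + r/12 = 1.63126^(1/288) ≈ 1.001701, so r/12 ≈ 0.00170058.
r ≈ 12·0.00170058 = 2.04070%.

2.04%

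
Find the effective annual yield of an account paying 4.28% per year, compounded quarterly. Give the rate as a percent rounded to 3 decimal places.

One year is 4 periods at 0.0107 each: (1 + 0.0107)^4 ≈ 1.043492.
EAR = 1.043492 − 1 ≈ 4.34919%.

4.349%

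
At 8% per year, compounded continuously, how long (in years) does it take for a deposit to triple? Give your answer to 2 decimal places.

e^(0.08t) = 3, so 0.08t = ln 3 ≈ 1.0986.
t ≈ 1.0986/0.08 ≈ 13.7327.

13.73 years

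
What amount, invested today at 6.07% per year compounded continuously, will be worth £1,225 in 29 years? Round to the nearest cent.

£210.69

P = A·e^(−rt) = 1,225·e^(−1.7603).
e^(−1.7603) ≈ 0.1719932581, so P ≈ 210.6917.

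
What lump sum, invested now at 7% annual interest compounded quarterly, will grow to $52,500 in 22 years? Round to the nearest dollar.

$11,406

Growth factor = (1 + 0.0175)^88 ≈ 4.6028706972.
P = 52,500/4.6028706972 ≈ 11,405.9254.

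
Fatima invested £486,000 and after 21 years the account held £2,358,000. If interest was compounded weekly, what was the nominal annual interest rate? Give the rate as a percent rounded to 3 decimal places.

The 1092-period growth factor is 2,358,000/486,000 = 4.85185.
r/52 = 4.85185^(1/1092) − 1 ≈ 0.00144735, so r ≈ 52·0.00144735 = 7.52621%.

7.526%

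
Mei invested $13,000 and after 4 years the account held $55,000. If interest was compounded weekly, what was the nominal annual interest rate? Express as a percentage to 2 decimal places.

36.18%

(1 + r/52)^208 = 55,000/13,000 = 4.23077.
1 + r/52 = 4.23077^(1/208) ≈ 1.006959, so r/52 ≈ 0.00695864.
r ≈ 52·0.00695864 = 36.18491%.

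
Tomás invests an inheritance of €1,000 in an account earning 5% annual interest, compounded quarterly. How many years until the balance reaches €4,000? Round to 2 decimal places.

We need (1 + 0.0125)^(4t) = 4, so 4t = ln 4 / ln 1.0125 ≈ 111.5953.
t ≈ 111.5953/4 = 27.8988 years.

27.90 years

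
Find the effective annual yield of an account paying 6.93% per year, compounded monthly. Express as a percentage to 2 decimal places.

7.15%

EAR = (1 + 6.93%/12)^12 − 1 = (1 + 0.005775)^12 − 1.
(1 + 0.005775)^12 ≈ 1.071544, so EAR ≈ 7.15441%.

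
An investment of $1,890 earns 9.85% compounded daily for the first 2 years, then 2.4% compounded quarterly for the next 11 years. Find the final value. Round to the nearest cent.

$2,994.45

Phase 1: 1,890·(1 + 0.0985/365)^730 ≈ 2,301.4751.
Phase 2: 2,301.4751·(1 + 0.006)^44 ≈ 2,994.4525.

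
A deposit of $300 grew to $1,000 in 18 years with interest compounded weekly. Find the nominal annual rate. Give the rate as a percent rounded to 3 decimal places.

6.693%

The 936-period growth factor is 1,000/300 = 3.33333.
r/52 = 3.33333^(1/936) − 1 ≈ 0.00128712, so r ≈ 52·0.00128712 = 6.69304%.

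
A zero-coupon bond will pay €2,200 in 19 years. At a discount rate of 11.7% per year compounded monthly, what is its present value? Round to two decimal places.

€240.80

Periodic rate = 11.7%/12 = 0.00975; 228 periods.
P = 2,200/(1 + 0.00975)^228 ≈ 2,200/9.136092752 ≈ 240.8032.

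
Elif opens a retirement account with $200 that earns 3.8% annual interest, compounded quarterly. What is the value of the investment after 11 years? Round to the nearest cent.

$303.19

Growth factor = (1 + 0.0095)^44 ≈ 1.51592678.
A ≈ 200 × 1.51592678 ≈ 303.1854.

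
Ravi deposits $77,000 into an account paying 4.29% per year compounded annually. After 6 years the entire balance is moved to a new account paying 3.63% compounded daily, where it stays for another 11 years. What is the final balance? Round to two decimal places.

After 6 years at 4.29%: 77,000 × 1.28663690649 ≈ 99,071.0418.
Then 11 years at 3.63%: 99,071.0418 × 1.49075118767 ≈ 147,690.2732.

$147,690.27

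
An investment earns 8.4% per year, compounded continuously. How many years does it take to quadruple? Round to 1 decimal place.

16.5 years

e^(0.084t) = 4, so 0.084t = ln 4 ≈ 1.3863.
t ≈ 1.3863/0.084 ≈ 16.5035.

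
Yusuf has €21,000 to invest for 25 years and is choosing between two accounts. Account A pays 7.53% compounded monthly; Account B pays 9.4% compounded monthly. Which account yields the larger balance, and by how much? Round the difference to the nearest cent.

Account B, by €81,030.98

A: (1 + 0.006275)^300 ≈ 6.53137997047, so 21,000 × 6.53137997047 ≈ 137,158.9794.
B: (1 + 0.094/12)^300 ≈ 10.3899980653, so 21,000 × 10.3899980653 ≈ 218,189.9594.
Difference ≈ 81,030.9800 in favor of B.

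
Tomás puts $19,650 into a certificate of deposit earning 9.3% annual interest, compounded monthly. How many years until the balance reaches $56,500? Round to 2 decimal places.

(1 + 0.00775)^(12t) = 56,500/19,650 = 2.8753.
12t·ln(1 + 0.00775) = ln(2.8753); 12t = 1.0562/0.00772012 ≈ 136.8065.
t ≈ 11.4005 years.

11.40 years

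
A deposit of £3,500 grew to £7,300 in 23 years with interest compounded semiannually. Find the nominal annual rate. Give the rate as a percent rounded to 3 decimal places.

(1 + r/2)^46 = 7,300/3,500 = 2.08571.
1 + r/2 = 2.08571^(1/46) ≈ 1.016109, so r/2 ≈ 0.0161091.
r ≈ 2·0.0161091 = 3.22181%.

3.222%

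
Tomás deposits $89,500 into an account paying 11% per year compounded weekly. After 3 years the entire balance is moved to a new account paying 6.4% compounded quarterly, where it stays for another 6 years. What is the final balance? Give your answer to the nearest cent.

$182,153.63

After 3 years at 11%: 89,500 × 1.39048339517 ≈ 124,448.2639.
Then 6 years at 6.4%: 124,448.2639 × 1.46368961251 ≈ 182,153.6311.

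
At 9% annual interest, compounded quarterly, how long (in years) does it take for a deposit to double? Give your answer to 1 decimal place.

7.8 years

(1 + 0.0225)^(4t) = 2.
4t = ln 2 / ln(1 + 0.0225) ≈ 0.69315/0.0222506 ≈ 31.1518.
t ≈ 7.7880.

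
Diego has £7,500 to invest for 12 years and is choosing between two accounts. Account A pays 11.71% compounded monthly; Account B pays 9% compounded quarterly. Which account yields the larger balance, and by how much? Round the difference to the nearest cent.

Account A, by £8,542.72

Account A growth factor: (1 + 0.1171/12)^144 ≈ 4.0486685521; balance ≈ 30,365.0141.
Account B growth factor: (1 + 0.0225)^48 ≈ 2.9096396121; balance ≈ 21,822.2971.
Account A is larger by 8,542.7171.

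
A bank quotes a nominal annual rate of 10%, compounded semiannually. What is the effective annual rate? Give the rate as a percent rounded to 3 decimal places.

EAR = (1 + 10%/2)^2 − 1 = (1 + 0.05)^2 − 1.
(1 + 0.05)^2 ≈ 1.1025, so EAR ≈ 10.25000%.

10.250%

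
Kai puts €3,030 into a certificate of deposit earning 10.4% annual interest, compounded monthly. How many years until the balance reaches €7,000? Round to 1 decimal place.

8.1 years

We need (1 + 0.00866667)^(12t) = 2.3102, so 12t = ln 2.3102 / ln 1.008667 ≈ 97.0351.
t ≈ 97.0351/12 = 8.0863 years.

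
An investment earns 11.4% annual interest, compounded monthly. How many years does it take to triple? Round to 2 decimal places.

(1 + 0.0095)^(12t) = 3.
12t = ln 3 / ln(1 + 0.0095) ≈ 1.0986/0.00945516 ≈ 116.1918.
t ≈ 9.6827.

9.68 years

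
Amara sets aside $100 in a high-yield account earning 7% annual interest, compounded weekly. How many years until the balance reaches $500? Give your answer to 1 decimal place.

We need (1 + 0.00134615)^(52t) = 5, so 52t = ln 5 / ln 1.001346 ≈ 1196.3870.
t ≈ 1196.3870/52 = 23.0074 years.

23.0 years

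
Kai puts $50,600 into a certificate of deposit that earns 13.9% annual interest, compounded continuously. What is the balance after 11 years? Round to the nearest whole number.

$233,446

A = P·e^(rt) = 50,600·e^(0.139·11) = 50,600·e^1.529.
e^1.529 ≈ 4.6135609538, so A ≈ 233,446.1843.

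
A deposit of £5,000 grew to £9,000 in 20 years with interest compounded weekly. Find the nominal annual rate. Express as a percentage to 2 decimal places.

2.94%

(1 + r/52)^1040 = 9,000/5,000 = 1.8.
1 + r/52 = 1.8^(1/1040) ≈ 1.000565, so r/52 ≈ 0.000565339.
r ≈ 52·0.000565339 = 2.93976%.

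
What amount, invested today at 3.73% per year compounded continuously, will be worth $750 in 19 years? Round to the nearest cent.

$369.21

P = A·e^(−rt) = 750·e^(−0.7087).
e^(−0.7087) ≈ 0.492283751, so P ≈ 369.2128.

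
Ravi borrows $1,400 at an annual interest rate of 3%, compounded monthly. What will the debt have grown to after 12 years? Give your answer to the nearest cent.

Growth factor = (1 + 0.0025)^144 ≈ 1.432685634.
A ≈ 1,400 × 1.432685634 ≈ 2,005.7599.

$2,005.76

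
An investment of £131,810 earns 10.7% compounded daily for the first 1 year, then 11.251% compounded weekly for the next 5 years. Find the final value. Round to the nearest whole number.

Phase 1: 131,810·(1 + 0.107/365)^365 ≈ 146,693.5638.
Phase 2: 146,693.5638·(1 + 0.11251/52)^260 ≈ 257,311.6782.

£257,312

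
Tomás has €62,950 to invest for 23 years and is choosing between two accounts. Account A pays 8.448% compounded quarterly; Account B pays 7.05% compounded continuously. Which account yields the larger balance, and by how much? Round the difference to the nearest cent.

Account A growth factor: (1 + 0.02112)^92 ≈ 6.84012425847; balance ≈ 430,585.8221.
Account B growth factor: e^(0.0705·23) = e^1.6215 ≈ 5.06067563961; balance ≈ 318,569.5315.
Account A is larger by 112,016.2906.

Account A, by €112,016.29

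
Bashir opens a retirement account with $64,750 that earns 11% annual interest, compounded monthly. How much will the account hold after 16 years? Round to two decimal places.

$373,349.88

Periodic rate = 11%/12 = 0.00916667; periods = 12·16 = 192.
A = 64,750·(1 + 0.11/12)^192 ≈ 64,750·5.76602129946 ≈ 373,349.8791.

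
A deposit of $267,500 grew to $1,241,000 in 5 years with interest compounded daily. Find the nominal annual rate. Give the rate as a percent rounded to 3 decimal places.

(1 + r/365)^1825 = 1,241,000/267,500 = 4.63925.
1 + r/365 = 4.63925^(1/1825) ≈ 1.000841, so r/365 ≈ 0.000841205.
r ≈ 365·0.000841205 = 30.70397%.

30.704%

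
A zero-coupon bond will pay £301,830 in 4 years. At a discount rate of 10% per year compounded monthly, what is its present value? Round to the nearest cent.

Periodic rate = 10%/12 = 0.00833333; 48 periods.
P = 301,830/(1 + 0.1/12)^48 ≈ 301,830/1.48935409861 ≈ 202,658.3203.

£202,658.32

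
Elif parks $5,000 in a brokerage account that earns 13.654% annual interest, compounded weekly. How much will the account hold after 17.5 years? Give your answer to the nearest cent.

Periodic rate = 13.654%/52 = 0.00262577; periods = 52·17.5 = 910.
A = 5,000·(1 + 0.13654/52)^910 ≈ 5,000·10.873388788 ≈ 54,366.9439.

$54,366.94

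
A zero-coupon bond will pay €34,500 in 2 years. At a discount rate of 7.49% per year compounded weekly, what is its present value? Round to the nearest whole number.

Periodic rate = 7.49%/52 = 0.00144038; 104 periods.
P = 34,500/(1 + 0.0749/52)^104 ≈ 34,500/1.1614767069 ≈ 29,703.5660.

€29,704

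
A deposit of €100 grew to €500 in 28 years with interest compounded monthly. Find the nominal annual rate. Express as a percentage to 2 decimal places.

5.76%

(1 + r/12)^336 = 500/100 = 5.
1 + r/12 = 5^(1/336) ≈ 1.004801, so r/12 ≈ 0.00480148.
r ≈ 12·0.00480148 = 5.76178%.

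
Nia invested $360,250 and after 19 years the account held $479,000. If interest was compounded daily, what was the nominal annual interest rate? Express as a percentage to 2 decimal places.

1.50%

The 6935-period growth factor is 479,000/360,250 = 1.32963.
r/365 = 1.32963^(1/6935) − 1 ≈ 0.0000410827, so r ≈ 365·0.0000410827 = 1.49952%.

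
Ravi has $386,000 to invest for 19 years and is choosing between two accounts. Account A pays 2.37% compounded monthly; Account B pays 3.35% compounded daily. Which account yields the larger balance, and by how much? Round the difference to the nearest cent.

Account B, by $124,181.36

A: (1 + 0.001975)^228 ≈ 1.56808622895, so 386,000 × 1.56808622895 ≈ 605,281.2844.
B: (1 + 0.0335/365)^6935 ≈ 1.88979960158, so 386,000 × 1.88979960158 ≈ 729,462.6462.
Difference ≈ 124,181.3618 in favor of B.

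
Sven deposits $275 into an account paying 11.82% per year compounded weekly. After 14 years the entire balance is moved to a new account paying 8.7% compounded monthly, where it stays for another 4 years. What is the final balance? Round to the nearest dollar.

Phase 1: 275·(1 + 0.1182/52)^728 ≈ 1,436.1098.
Phase 2: 1,436.1098·(1 + 0.00725)^48 ≈ 2,031.3132.

$2,031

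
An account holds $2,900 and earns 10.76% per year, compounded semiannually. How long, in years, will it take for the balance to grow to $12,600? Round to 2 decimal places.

We need (1 + 0.0538)^(2t) = 4.3448, so 2t = ln 4.3448 / ln 1.0538 ≈ 28.0327.
t ≈ 28.0327/2 = 14.0163 years.

14.02 years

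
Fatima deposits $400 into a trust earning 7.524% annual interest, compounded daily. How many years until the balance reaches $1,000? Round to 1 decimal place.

We need (1 + 0.000206137)^(365t) = 2.5, so 365t = ln 2.5 / ln 1.000206 ≈ 4445.5155.
t ≈ 4445.5155/365 = 12.1795 years.

12.2 years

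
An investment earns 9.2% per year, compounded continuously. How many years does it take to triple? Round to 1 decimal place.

11.9 years

e^(0.092t) = 3, so 0.092t = ln 3 ≈ 1.0986.
t ≈ 1.0986/0.092 ≈ 11.9414.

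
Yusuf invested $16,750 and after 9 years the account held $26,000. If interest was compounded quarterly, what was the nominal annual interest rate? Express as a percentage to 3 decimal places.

The 36-period growth factor is 26,000/16,750 = 1.55224.
r/4 = 1.55224^(1/36) − 1 ≈ 0.0122887, so r ≈ 4·0.0122887 = 4.91549%.

4.915%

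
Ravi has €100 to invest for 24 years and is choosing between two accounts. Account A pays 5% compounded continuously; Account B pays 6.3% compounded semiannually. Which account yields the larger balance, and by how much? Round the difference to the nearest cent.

A: e^(0.05·24) = e^1.2 ≈ 3.32011692, so 100 × 3.32011692 ≈ 332.0117.
B: (1 + 0.0315)^48 ≈ 4.43121835, so 100 × 4.43121835 ≈ 443.1218.
Difference ≈ 111.1101 in favor of B.

Account B, by €111.11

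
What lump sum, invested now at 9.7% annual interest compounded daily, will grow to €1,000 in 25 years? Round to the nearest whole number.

€89

Growth factor = (1 + 0.097/365)^9125 ≈ 11.2985888.
P = 1,000/11.2985888 ≈ 88.5066.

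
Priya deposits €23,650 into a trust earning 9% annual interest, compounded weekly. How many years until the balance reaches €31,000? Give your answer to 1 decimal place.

(1 + 0.00173077)^(52t) = 31,000/23,650 = 1.3108.
52t·ln(1 + 0.00173077) = ln(1.3108); 52t = 0.27062/0.00172927 ≈ 156.4959.
t ≈ 3.0095 years.

3.0 years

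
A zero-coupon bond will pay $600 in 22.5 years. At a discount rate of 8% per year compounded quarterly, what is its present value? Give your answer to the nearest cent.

Growth factor = (1 + 0.02)^90 ≈ 5.94313313.
P = 600/5.94313313 ≈ 100.9569.

$100.96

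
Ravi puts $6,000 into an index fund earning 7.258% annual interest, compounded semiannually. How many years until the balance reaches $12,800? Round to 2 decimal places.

10.63 years

We need (1 + 0.03629)^(2t) = 2.1333, so 2t = ln 2.1333 / ln 1.03629 ≈ 21.2552.
t ≈ 21.2552/2 = 10.6276 years.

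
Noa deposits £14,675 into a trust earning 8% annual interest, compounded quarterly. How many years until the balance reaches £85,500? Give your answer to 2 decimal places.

22.25 years

(1 + 0.02)^(4t) = 85,500/14,675 = 5.8262.
4t·ln(1 + 0.02) = ln(5.8262); 4t = 1.7624/0.0198026 ≈ 88.9968.
t ≈ 22.2492 years.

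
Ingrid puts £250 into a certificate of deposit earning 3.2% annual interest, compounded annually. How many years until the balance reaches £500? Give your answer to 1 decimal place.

(1 + 0.032)^t = 500/250 = 2.
t·ln(1 + 0.032) = ln(2); t = 0.69315/0.0314987 ≈ 22.0056.

22.0 years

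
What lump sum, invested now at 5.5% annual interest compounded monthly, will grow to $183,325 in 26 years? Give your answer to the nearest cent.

$44,014.87

Growth factor = (1 + 0.055/12)^312 ≈ 4.16506922314.
P = 183,325/4.16506922314 ≈ 44,014.8747.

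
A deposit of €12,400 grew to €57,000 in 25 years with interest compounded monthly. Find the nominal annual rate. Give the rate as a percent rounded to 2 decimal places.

The 300-period growth factor is 57,000/12,400 = 4.59677.
r/12 = 4.59677^(1/300) − 1 ≈ 0.00509746, so r ≈ 12·0.00509746 = 6.11696%.

6.12%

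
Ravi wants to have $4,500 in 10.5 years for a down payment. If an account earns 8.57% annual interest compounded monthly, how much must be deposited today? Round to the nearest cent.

Periodic rate = 8.57%/12 = 0.00714167; 126 periods.
P = 4,500/(1 + 0.0857/12)^126 ≈ 4,500/2.451382136 ≈ 1,835.6991.

$1,835.70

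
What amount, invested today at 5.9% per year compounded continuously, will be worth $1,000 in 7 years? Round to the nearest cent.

$661.66

P = A·e^(−rt) = 1,000·e^(−0.413).
e^(−0.413) ≈ 0.661662283, so P ≈ 661.6623.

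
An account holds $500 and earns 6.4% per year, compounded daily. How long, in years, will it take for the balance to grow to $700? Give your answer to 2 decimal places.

5.26 years

(1 + 0.000175342)^(365t) = 700/500 = 1.4.
365t·ln(1 + 0.000175342) = ln(1.4); 365t = 0.33647/0.000175327 ≈ 1919.1115.
t ≈ 5.2578 years.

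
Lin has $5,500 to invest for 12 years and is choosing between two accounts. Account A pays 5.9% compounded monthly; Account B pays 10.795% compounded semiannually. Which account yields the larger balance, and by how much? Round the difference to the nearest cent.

Account A growth factor: (1 + 0.059/12)^144 ≈ 2.0264088439; balance ≈ 11,145.2486.
Account B growth factor: (1 + 0.053975)^24 ≈ 3.5312415965; balance ≈ 19,421.8288.
Account B is larger by 8,276.5801.

Account B, by $8,276.58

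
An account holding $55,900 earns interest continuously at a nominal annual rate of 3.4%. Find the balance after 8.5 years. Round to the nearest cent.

$74,631.63

A = P·e^(rt) = 55,900·e^(0.034·8.5) = 55,900·e^0.289.
e^0.289 ≈ 1.3350917285, so A ≈ 74,631.6276.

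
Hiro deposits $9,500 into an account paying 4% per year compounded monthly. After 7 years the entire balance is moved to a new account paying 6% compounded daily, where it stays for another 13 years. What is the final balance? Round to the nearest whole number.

After 7 years at 4%: 9,500 × 1.3225138639 ≈ 12,563.8817.
Then 13 years at 6%: 12,563.8817 × 2.181332432 ≈ 27,406.0026.

$27,406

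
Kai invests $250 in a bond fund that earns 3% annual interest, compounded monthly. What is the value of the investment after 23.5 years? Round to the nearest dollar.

$506

Growth factor = (1 + 0.0025)^282 ≈ 2.02206692.
A ≈ 250 × 2.02206692 ≈ 505.5167.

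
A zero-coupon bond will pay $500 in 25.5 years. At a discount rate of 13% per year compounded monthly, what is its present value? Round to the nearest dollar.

$18

Periodic rate = 13%/12 = 0.0108333; 306 periods.
P = 500/(1 + 0.13/12)^306 ≈ 500/27.0360832 ≈ 18.4938.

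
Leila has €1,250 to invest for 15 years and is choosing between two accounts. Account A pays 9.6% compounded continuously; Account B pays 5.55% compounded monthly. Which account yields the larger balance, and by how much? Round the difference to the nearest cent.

A: e^(0.096·15) = e^1.44 ≈ 4.220695817, so 1,250 × 4.220695817 ≈ 5,275.8698.
B: (1 + 0.004625)^180 ≈ 2.294650993, so 1,250 × 2.294650993 ≈ 2,868.3137.
Difference ≈ 2,407.5560 in favor of A.

Account A, by €2,407.56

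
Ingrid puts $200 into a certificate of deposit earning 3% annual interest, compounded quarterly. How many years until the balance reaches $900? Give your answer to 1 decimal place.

(1 + 0.0075)^(4t) = 900/200 = 4.5.
4t·ln(1 + 0.0075) = ln(4.5); 4t = 1.5041/0.00747201 ≈ 201.2948.
t ≈ 50.3237 years.

50.3 years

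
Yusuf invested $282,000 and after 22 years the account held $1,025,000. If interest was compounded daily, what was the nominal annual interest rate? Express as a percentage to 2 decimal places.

The 8030-period growth factor is 1,025,000/282,000 = 3.63475.
r/365 = 3.63475^(1/8030) − 1 ≈ 0.000160728, so r ≈ 365·0.000160728 = 5.86657%.

5.87%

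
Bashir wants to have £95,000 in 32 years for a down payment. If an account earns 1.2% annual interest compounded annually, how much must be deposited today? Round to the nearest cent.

£64,855.56

Annual rate = 1.2% = 0.012; 32 periods.
P = 95,000/(1 + 0.012)^32 ≈ 95,000/1.4647934865 ≈ 64,855.5587.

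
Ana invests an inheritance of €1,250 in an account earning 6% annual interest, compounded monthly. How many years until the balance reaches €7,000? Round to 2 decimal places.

We need (1 + 0.005)^(12t) = 5.6, so 12t = ln 5.6 / ln 1.005 ≈ 345.4140.
t ≈ 345.4140/12 = 28.7845 years.

28.78 years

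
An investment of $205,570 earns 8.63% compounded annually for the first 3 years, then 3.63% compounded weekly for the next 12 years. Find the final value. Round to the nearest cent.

Phase 1: 205,570·(1 + 0.0863)^3 ≈ 263,517.2651.
Phase 2: 263,517.2651·(1 + 0.0363/52)^624 ≈ 407,306.8846.

$407,306.88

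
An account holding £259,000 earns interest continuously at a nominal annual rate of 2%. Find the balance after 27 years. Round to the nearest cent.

£444,445.78

A = P·e^(rt) = 259,000·e^(0.02·27) = 259,000·e^0.54.
e^0.54 ≈ 1.71600686218, so A ≈ 444,445.7773.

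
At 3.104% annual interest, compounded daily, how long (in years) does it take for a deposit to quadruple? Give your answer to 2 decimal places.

44.66 years

(1 + 0.0000850411)^(365t) = 4.
365t = ln 4 / ln(1 + 0.0000850411) ≈ 1.3863/8.50375e-05 ≈ 16302.1571.
t ≈ 44.6634.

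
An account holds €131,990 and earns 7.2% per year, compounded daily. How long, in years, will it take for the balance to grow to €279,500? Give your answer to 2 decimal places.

10.42 years

We need (1 + 0.00019726)^(365t) = 2.1176, so 365t = ln 2.1176 / ln 1.000197 ≈ 3803.8583.
t ≈ 3803.8583/365 = 10.4215 years.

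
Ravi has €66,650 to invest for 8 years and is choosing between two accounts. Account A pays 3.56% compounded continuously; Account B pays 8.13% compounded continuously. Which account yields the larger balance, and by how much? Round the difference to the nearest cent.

A: e^(0.0356·8) = e^0.2848 ≈ 1.3294961023, so 66,650 × 1.3294961023 ≈ 88,610.9152.
B: e^(0.0813·8) = e^0.6504 ≈ 1.91630719861, so 66,650 × 1.91630719861 ≈ 127,721.8748.
Difference ≈ 39,110.9596 in favor of B.

Account B, by €39,110.96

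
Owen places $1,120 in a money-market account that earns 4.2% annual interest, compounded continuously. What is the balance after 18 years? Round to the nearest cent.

$2,385.31

A = P·e^(rt) = 1,120·e^(0.042·18) = 1,120·e^0.756.
e^0.756 ≈ 2.129740199, so A ≈ 2,385.3090.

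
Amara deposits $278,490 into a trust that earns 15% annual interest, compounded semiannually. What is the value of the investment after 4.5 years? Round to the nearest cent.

$533,931.80

Growth factor = (1 + 0.075)^9 ≈ 1.91723866248.
A ≈ 278,490 × 1.91723866248 ≈ 533,931.7951.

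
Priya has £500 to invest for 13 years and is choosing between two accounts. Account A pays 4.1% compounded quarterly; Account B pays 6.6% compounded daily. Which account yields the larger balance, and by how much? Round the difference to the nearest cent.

Account A growth factor: (1 + 0.01025)^52 ≈ 1.6994198; balance ≈ 849.7099.
Account B growth factor: (1 + 0.066/365)^4745 ≈ 2.358256174; balance ≈ 1,179.1281.
Account B is larger by 329.4182.

Account B, by £329.42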